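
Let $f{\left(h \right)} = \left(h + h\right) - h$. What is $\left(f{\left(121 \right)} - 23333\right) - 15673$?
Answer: $-38885$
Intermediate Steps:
$f{\left(h \right)} = h$ ($f{\left(h \right)} = 2 h - h = h$)
$\left(f{\left(121 \right)} - 23333\right) - 15673 = \left(121 - 23333\right) - 15673 = -23212 - 15673 = -38885$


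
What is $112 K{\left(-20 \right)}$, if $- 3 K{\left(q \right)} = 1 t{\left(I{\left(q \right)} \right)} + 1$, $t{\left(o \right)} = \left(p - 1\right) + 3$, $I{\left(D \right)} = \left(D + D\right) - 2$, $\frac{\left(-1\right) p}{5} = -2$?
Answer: $- \frac{1456}{3} \approx -485.33$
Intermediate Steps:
$p = 10$ ($p = \left(-5\right) \left(-2\right) = 10$)
$I{\left(D \right)} = -2 + 2 D$ ($I{\left(D \right)} = 2 D - 2 = -2 + 2 D$)
$t{\left(o \right)} = 12$ ($t{\left(o \right)} = \left(10 - 1\right) + 3 = 9 + 3 = 12$)
$K{\left(q \right)} = - \frac{13}{3}$ ($K{\left(q \right)} = - \frac{1 \cdot 12 + 1}{3} = - \frac{12 + 1}{3} = \left(- \frac{1}{3}\right) 13 = - \frac{13}{3}$)
$112 K{\left(-20 \right)} = 112 \left(- \frac{13}{3}\right) = - \frac{1456}{3}$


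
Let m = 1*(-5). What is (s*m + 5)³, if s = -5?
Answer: 27000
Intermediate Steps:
m = -5
(s*m + 5)³ = (-5*(-5) + 5)³ = (25 + 5)³ = 30³ = 27000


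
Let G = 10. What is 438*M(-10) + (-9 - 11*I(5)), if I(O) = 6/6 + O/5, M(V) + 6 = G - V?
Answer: 6101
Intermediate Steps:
M(V) = 4 - V (M(V) = -6 + (10 - V) = 4 - V)
I(O) = 1 + O/5 (I(O) = 6*(⅙) + O*(⅕) = 1 + O/5)
438*M(-10) + (-9 - 11*I(5)) = 438*(4 - 1*(-10)) + (-9 - 11*(1 + (⅕)*5)) = 438*(4 + 10) + (-9 - 11*(1 + 1)) = 438*14 + (-9 - 11*2) = 6132 + (-9 - 22) = 6132 - 31 = 6101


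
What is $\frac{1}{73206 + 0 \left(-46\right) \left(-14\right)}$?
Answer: $\frac{1}{73206} \approx 1.366 \cdot 10^{-5}$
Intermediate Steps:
$\frac{1}{73206 + 0 \left(-46\right) \left(-14\right)} = \frac{1}{73206 + 0 \left(-14\right)} = \frac{1}{73206 + 0} = \frac{1}{73206}$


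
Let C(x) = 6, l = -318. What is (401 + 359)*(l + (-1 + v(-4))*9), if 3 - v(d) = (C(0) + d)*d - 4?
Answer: -145920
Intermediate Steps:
v(d) = 7 - d*(6 + d) (v(d) = 3 - ((6 + d)*d - 4) = 3 - (d*(6 + d) - 4) = 3 - (-4 + d*(6 + d)) = 3 + (4 - d*(6 + d)) = 7 - d*(6 + d))
(401 + 359)*(l + (-1 + v(-4))*9) = (401 + 359)*(-318 + (-1 + (7 - 1*(-4)**2 - 6*(-4)))*9) = 760*(-318 + (-1 + (7 - 1*16 + 24))*9) = 760*(-318 + (-1 + (7 - 16 + 24))*9) = 760*(-318 + (-1 + 15)*9) = 760*(-318 + 14*9) = 760*(-318 + 126) = 760*(-192) = -145920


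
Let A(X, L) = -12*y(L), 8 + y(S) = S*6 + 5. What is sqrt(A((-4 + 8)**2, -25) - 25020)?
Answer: 12*I*sqrt(161) ≈ 152.26*I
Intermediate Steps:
y(S) = -3 + 6*S (y(S) = -8 + (S*6 + 5) = -8 + (6*S + 5) = -8 + (5 + 6*S) = -3 + 6*S)
A(X, L) = 36 - 72*L (A(X, L) = -12*(-3 + 6*L) = 36 - 72*L)
sqrt(A((-4 + 8)**2, -25) - 25020) = sqrt((36 - 72*(-25)) - 25020) = sqrt((36 + 1800) - 25020) = sqrt(1836 - 25020) = sqrt(-23184) = 12*I*sqrt(161)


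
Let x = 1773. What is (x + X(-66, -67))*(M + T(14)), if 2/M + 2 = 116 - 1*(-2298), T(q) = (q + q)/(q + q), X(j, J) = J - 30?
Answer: 1011466/603 ≈ 1677.4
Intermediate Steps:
X(j, J) = -30 + J
T(q) = 1 (T(q) = (2*q)/((2*q)) = (2*q)*(1/(2*q)) = 1)
M = 1/1206 (M = 2/(-2 + (116 - 1*(-2298))) = 2/(-2 + (116 + 2298)) = 2/(-2 + 2414) = 2/2412 = 2*(1/2412) = 1/1206 ≈ 0.00082919)
(x + X(-66, -67))*(M + T(14)) = (1773 + (-30 - 67))*(1/1206 + 1) = (1773 - 97)*(1207/1206) = 1676*(1207/1206) = 1011466/603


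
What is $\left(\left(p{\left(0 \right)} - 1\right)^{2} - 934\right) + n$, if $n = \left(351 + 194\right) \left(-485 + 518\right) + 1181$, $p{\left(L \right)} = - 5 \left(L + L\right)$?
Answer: $18233$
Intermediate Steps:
$p{\left(L \right)} = - 10 L$ ($p{\left(L \right)} = - 5 \cdot 2 L = - 10 L$)
$n = 19166$ ($n = 545 \cdot 33 + 1181 = 17985 + 1181 = 19166$)
$\left(\left(p{\left(0 \right)} - 1\right)^{2} - 934\right) + n = \left(\left(\left(-10\right) 0 - 1\right)^{2} - 934\right) + 19166 = \left(\left(0 - 1\right)^{2} - 934\right) + 19166 = \left(\left(-1\right)^{2} - 934\right) + 19166 = \left(1 - 934\right) + 19166 = -933 + 19166 = 18233$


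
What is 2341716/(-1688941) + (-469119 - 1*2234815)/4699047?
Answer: -15570618538546/7936413139227 ≈ -1.9619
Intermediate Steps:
2341716/(-1688941) + (-469119 - 1*2234815)/4699047 = 2341716*(-1/1688941) + (-469119 - 2234815)*(1/4699047) = -2341716/1688941 - 2703934*1/4699047 = -2341716/1688941 - 2703934/4699047 = -15570618538546/7936413139227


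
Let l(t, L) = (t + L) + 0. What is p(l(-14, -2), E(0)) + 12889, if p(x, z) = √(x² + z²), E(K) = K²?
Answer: 12905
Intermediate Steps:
l(t, L) = L + t (l(t, L) = (L + t) + 0 = L + t)
p(l(-14, -2), E(0)) + 12889 = √((-2 - 14)² + (0²)²) + 12889 = √((-16)² + 0²) + 12889 = √(256 + 0) + 12889 = √256 + 12889 = 16 + 12889 = 12905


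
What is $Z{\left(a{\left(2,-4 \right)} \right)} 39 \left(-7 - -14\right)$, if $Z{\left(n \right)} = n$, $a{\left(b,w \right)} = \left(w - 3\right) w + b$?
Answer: $8190$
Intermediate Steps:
$a{\left(b,w \right)} = b + w \left(-3 + w\right)$ ($a{\left(b,w \right)} = \left(w - 3\right) w + b = \left(-3 + w\right) w + b = w \left(-3 + w\right) + b = b + w \left(-3 + w\right)$)
$Z{\left(a{\left(2,-4 \right)} \right)} 39 \left(-7 - -14\right) = \left(2 + \left(-4\right)^{2} - -12\right) 39 \left(-7 - -14\right) = \left(2 + 16 + 12\right) 39 \left(-7 + 14\right) = 30 \cdot 39 \cdot 7 = 1170 \cdot 7 = 8190$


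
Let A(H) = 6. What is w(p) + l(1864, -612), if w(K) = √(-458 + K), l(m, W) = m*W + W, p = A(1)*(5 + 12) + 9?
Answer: -1141380 + I*√347 ≈ -1.1414e+6 + 18.628*I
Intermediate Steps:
p = 111 (p = 6*(5 + 12) + 9 = 6*17 + 9 = 102 + 9 = 111)
l(m, W) = W + W*m (l(m, W) = W*m + W = W + W*m)
w(p) + l(1864, -612) = √(-458 + 111) - 612*(1 + 1864) = √(-347) - 612*1865 = I*√347 - 1141380 = -1141380 + I*√347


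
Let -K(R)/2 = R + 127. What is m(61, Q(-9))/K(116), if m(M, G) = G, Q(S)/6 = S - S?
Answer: 0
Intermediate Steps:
Q(S) = 0 (Q(S) = 6*(S - S) = 6*0 = 0)
K(R) = -254 - 2*R (K(R) = -2*(R + 127) = -2*(127 + R) = -254 - 2*R)
m(61, Q(-9))/K(116) = 0/(-254 - 2*116) = 0/(-254 - 232) = 0/(-486) = 0*(-1/486) = 0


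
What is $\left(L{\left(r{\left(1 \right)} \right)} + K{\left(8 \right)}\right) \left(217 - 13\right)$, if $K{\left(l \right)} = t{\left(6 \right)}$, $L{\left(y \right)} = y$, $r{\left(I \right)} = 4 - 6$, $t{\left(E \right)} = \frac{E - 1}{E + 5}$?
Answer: $- \frac{3468}{11} \approx -315.27$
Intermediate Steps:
$t{\left(E \right)} = \frac{-1 + E}{5 + E}$
$r{\left(I \right)} = -2$ ($r{\left(I \right)} = 4 - 6 = -2$)
$K{\left(l \right)} = \frac{5}{11}$ ($K{\left(l \right)} = \frac{-1 + 6}{5 + 6} = \frac{1}{11} \cdot 5 = \frac{5}{11}$)
$\left(L{\left(r{\left(1 \right)} \right)} + K{\left(8 \right)}\right) \left(217 - 13\right) = \left(-2 + \frac{5}{11}\right) \left(217 - 13\right) = \left(- \frac{17}{11}\right) 204 = - \frac{3468}{11}$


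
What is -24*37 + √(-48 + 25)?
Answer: -888 + I*√23 ≈ -888.0 + 4.7958*I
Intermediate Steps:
-24*37 + √(-48 + 25) = -888 + √(-23) = -888 + I*√23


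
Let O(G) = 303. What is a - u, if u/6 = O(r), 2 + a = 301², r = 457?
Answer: 88781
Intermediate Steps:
a = 90599 (a = -2 + 301² = -2 + 90601 = 90599)
u = 1818 (u = 6*303 = 1818)
a - u = 90599 - 1*1818 = 90599 - 1818 = 88781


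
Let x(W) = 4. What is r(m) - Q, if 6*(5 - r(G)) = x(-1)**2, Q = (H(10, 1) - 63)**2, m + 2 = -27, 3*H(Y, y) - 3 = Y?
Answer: -30955/9 ≈ -3439.4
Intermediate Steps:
H(Y, y) = 1 + Y/3
m = -29 (m = -2 - 27 = -29)
Q = 30976/9 (Q = ((1 + (1/3)*10) - 63)**2 = ((1 + 10/3) - 63)**2 = (13/3 - 63)**2 = (-176/3)**2 = 30976/9 ≈ 3441.8)
r(G) = 7/3 (r(G) = 5 - 1/6*4**2 = 5 - 1/6*16 = 5 - 8/3 = 7/3)
r(m) - Q = 7/3 - 1*30976/9 = 7/3 - 30976/9 = -30955/9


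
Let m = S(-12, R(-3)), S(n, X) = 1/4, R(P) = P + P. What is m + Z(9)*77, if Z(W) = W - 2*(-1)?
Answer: 3389/4 ≈ 847.25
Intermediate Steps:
R(P) = 2*P
S(n, X) = ¼
Z(W) = 2 + W (Z(W) = W + 2 = 2 + W)
m = ¼ ≈ 0.25000
m + Z(9)*77 = ¼ + (2 + 9)*77 = ¼ + 11*77 = ¼ + 847 = 3389/4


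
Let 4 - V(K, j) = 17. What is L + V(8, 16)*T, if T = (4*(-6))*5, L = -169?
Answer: 1391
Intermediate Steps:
V(K, j) = -13 (V(K, j) = 4 - 1*17 = 4 - 17 = -13)
T = -120 (T = -24*5 = -120)
L + V(8, 16)*T = -169 - 13*(-120) = -169 + 1560 = 1391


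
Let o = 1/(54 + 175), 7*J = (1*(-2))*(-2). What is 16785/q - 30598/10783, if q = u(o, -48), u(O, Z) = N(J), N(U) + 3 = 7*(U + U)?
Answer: 36167933/10783 ≈ 3354.2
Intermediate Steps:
J = 4/7 (J = ((1*(-2))*(-2))/7 = (-2*(-2))/7 = (⅐)*4 = 4/7 ≈ 0.57143)
o = 1/229 ≈ 0.0043668
N(U) = -3 + 14*U (N(U) = -3 + 7*(U + U) = -3 + 7*(2*U) = -3 + 14*U)
u(O, Z) = 5 (u(O, Z) = -3 + 14*(4/7) = -3 + 8 = 5)
q = 5
16785/q - 30598/10783 = 16785/5 - 30598/10783 = 16785*(⅕) - 30598*1/10783 = 3357 - 30598/10783 = 36167933/10783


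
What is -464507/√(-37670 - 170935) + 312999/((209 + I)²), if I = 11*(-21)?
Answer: 312999/484 + 464507*I*√208605/208605 ≈ 646.69 + 1017.0*I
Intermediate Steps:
I = -231
-464507/√(-37670 - 170935) + 312999/((209 + I)²) = -464507/√(-37670 - 170935) + 312999/((209 - 231)²) = -464507*(-I*√208605/208605) + 312999/((-22)²) = -464507*(-I*√208605/208605) + 312999/484 = -(-464507)*I*√208605/208605 + 312999*(1/484) = 464507*I*√208605/208605 + 312999/484 = 312999/484 + 464507*I*√208605/208605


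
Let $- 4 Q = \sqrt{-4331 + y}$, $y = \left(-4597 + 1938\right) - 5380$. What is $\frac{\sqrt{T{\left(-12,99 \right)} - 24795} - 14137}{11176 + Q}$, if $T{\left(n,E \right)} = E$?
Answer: $- \frac{1263960896}{999229993} - \frac{168 \sqrt{43295}}{999229993} - \frac{28274 i \sqrt{12370}}{999229993} + \frac{3755136 i \sqrt{14}}{999229993} \approx -1.265 + 0.010914 i$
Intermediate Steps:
$y = -8039$ ($y = -2659 - 5380 = -8039$)
$Q = - \frac{i \sqrt{12370}}{4}$ ($Q = - \frac{\sqrt{-4331 - 8039}}{4} = - \frac{\sqrt{-12370}}{4} = - \frac{i \sqrt{12370}}{4} \approx - 27.805 i$)
$\frac{\sqrt{T{\left(-12,99 \right)} - 24795} - 14137}{11176 + Q} = \frac{\sqrt{99 - 24795} - 14137}{11176 - \frac{i \sqrt{12370}}{4}} = \frac{\sqrt{-24696} - 14137}{11176 - \frac{i \sqrt{12370}}{4}} = \frac{42 i \sqrt{14} - 14137}{11176 - \frac{i \sqrt{12370}}{4}} = \frac{-14137 + 42 i \sqrt{14}}{11176 - \frac{i \sqrt{12370}}{4}}$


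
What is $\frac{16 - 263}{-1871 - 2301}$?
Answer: $\frac{247}{4172} \approx 0.059204$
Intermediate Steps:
$\frac{16 - 263}{-1871 - 2301} = - \frac{247}{-4172} = \left(-247\right) \left(- \frac{1}{4172}\right) = \frac{247}{4172}$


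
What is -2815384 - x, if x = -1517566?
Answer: -1297818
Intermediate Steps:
-2815384 - x = -2815384 - 1*(-1517566) = -2815384 + 1517566 = -1297818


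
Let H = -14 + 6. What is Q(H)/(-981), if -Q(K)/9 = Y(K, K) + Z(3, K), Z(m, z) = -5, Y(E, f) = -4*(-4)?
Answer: 11/109 ≈ 0.10092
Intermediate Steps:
H = -8
Y(E, f) = 16
Q(K) = -99 (Q(K) = -9*(16 - 5) = -9*11 = -99)
Q(H)/(-981) = -99/(-981) = -99*(-1/981) = 11/109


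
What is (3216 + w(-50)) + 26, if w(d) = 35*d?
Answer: 1492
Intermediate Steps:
(3216 + w(-50)) + 26 = (3216 + 35*(-50)) + 26 = (3216 - 1750) + 26 = 1466 + 26 = 1492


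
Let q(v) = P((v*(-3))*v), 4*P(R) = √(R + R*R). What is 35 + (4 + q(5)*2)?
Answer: 39 + 5*√222/2 ≈ 76.249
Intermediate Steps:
P(R) = √(R + R²)/4 (P(R) = √(R + R*R)/4 = √(R + R²)/4)
q(v) = √3*√(-v²*(1 - 3*v²))/4 (q(v) = √(((v*(-3))*v)*(1 + (v*(-3))*v))/4 = √(((-3*v)*v)*(1 + (-3*v)*v))/4 = √((-3*v²)*(1 - 3*v²))/4 = √(-3*v²*(1 - 3*v²))/4 = (√3*√(-v²*(1 - 3*v²)))/4 = √3*√(-v²*(1 - 3*v²))/4)
35 + (4 + q(5)*2) = 35 + (4 + (√3*√(-1*5² + 3*5⁴)/4)*2) = 35 + (4 + (√3*√(-1*25 + 3*625)/4)*2) = 35 + (4 + (√3*√(-25 + 1875)/4)*2) = 35 + (4 + (√3*√1850/4)*2) = 35 + (4 + (√3*(5*√74)/4)*2) = 35 + (4 + (5*√222/4)*2) = 35 + (4 + 5*√222/2) = 39 + 5*√222/2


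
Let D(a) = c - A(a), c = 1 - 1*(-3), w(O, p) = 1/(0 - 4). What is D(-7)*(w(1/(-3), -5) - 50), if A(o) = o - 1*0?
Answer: -2211/4 ≈ -552.75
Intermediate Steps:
w(O, p) = -¼ (w(O, p) = 1/(-4) = -¼)
c = 4 (c = 1 + 3 = 4)
A(o) = o (A(o) = o + 0 = o)
D(a) = 4 - a
D(-7)*(w(1/(-3), -5) - 50) = (4 - 1*(-7))*(-¼ - 50) = (4 + 7)*(-201/4) = 11*(-201/4) = -2211/4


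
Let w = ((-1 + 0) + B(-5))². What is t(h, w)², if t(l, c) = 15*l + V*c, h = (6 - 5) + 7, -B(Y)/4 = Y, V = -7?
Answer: 5793649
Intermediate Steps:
B(Y) = -4*Y
w = 361 (w = ((-1 + 0) - 4*(-5))² = (-1 + 20)² = 19² = 361)
h = 8 (h = 1 + 7 = 8)
t(l, c) = -7*c + 15*l (t(l, c) = 15*l - 7*c = -7*c + 15*l)
t(h, w)² = (-7*361 + 15*8)² = (-2527 + 120)² = (-2407)² = 5793649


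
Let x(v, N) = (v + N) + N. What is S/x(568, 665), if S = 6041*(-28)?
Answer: -84574/949 ≈ -89.119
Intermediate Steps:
S = -169148
x(v, N) = v + 2*N (x(v, N) = (N + v) + N = v + 2*N)
S/x(568, 665) = -169148/(568 + 2*665) = -169148/(568 + 1330) = -169148/1898 = -169148*1/1898 = -84574/949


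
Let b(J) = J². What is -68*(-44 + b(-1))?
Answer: 2924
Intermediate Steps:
-68*(-44 + b(-1)) = -68*(-44 + (-1)²) = -68*(-44 + 1) = -68*(-43) = 2924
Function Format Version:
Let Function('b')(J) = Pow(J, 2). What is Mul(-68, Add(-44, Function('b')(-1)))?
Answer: 2924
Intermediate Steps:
Mul(-68, Add(-44, Function('b')(-1))) = Mul(-68, Add(-44, Pow(-1, 2))) = Mul(-68, Add(-44, 1)) = Mul(-68, -43) = 2924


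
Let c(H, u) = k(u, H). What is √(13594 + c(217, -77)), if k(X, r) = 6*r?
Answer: 28*√19 ≈ 122.05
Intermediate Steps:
c(H, u) = 6*H
√(13594 + c(217, -77)) = √(13594 + 6*217) = √(13594 + 1302) = √14896 = 28*√19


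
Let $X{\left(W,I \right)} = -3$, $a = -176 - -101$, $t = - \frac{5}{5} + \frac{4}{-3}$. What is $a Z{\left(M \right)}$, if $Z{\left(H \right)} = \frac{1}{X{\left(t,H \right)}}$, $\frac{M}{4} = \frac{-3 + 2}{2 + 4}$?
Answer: $25$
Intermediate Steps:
$t = - \frac{7}{3}$ ($t = \left(-5\right) \frac{1}{5} + 4 \left(- \frac{1}{3}\right) = -1 - \frac{4}{3} = - \frac{7}{3} \approx -2.3333$)
$a = -75$ ($a = -176 + 101 = -75$)
$M = - \frac{2}{3}$ ($M = 4 \frac{-3 + 2}{2 + 4} = 4 \left(- \frac{1}{6}\right) = - \frac{2}{3} \approx -0.66667$)
$Z{\left(H \right)} = - \frac{1}{3}$ ($Z{\left(H \right)} = \frac{1}{-3} = - \frac{1}{3}$)
$a Z{\left(M \right)} = \left(-75\right) \left(- \frac{1}{3}\right) = 25$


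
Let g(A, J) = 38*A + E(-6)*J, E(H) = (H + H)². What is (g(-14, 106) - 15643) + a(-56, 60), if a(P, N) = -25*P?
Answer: 489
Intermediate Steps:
E(H) = 4*H² (E(H) = (2*H)² = 4*H²)
g(A, J) = 38*A + 144*J (g(A, J) = 38*A + (4*(-6)²)*J = 38*A + (4*36)*J = 38*A + 144*J)
(g(-14, 106) - 15643) + a(-56, 60) = ((38*(-14) + 144*106) - 15643) - 25*(-56) = ((-532 + 15264) - 15643) + 1400 = (14732 - 15643) + 1400 = -911 + 1400 = 489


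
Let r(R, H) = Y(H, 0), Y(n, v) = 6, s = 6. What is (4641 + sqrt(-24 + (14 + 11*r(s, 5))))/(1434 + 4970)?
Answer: 4641/6404 + sqrt(14)/3202 ≈ 0.72587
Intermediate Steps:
r(R, H) = 6
(4641 + sqrt(-24 + (14 + 11*r(s, 5))))/(1434 + 4970) = (4641 + sqrt(-24 + (14 + 11*6)))/(1434 + 4970) = (4641 + sqrt(-24 + (14 + 66)))/6404 = (4641 + sqrt(-24 + 80))*(1/6404) = (4641 + sqrt(56))*(1/6404) = (4641 + 2*sqrt(14))*(1/6404) = 4641/6404 + sqrt(14)/3202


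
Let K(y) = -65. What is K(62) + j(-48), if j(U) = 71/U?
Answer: -3191/48 ≈ -66.479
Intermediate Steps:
K(62) + j(-48) = -65 + 71/(-48) = -65 + 71*(-1/48) = -65 - 71/48 = -3191/48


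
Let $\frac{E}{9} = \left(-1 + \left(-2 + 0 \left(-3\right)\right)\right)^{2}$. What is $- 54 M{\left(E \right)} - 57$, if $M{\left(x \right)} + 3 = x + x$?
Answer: $-8643$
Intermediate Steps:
$E = 81$ ($E = 9 \left(-1 + \left(-2 + 0 \left(-3\right)\right)\right)^{2} = 9 \left(-1 + \left(-2 + 0\right)\right)^{2} = 9 \left(-1 - 2\right)^{2} = 9 \left(-3\right)^{2} = 9 \cdot 9 = 81$)
$M{\left(x \right)} = -3 + 2 x$ ($M{\left(x \right)} = -3 + \left(x + x\right) = -3 + 2 x$)
$- 54 M{\left(E \right)} - 57 = - 54 \left(-3 + 2 \cdot 81\right) - 57 = - 54 \left(-3 + 162\right) - 57 = \left(-54\right) 159 - 57 = -8586 - 57 = -8643$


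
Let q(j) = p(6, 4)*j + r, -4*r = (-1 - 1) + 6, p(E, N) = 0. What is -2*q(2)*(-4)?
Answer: -8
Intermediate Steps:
r = -1 (r = -((-1 - 1) + 6)/4 = -(-2 + 6)/4 = -1/4*4 = -1)
q(j) = -1 (q(j) = 0*j - 1 = 0 - 1 = -1)
-2*q(2)*(-4) = -2*(-1)*(-4) = 2*(-4) = -8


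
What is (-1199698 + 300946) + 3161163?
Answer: 2262411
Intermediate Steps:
(-1199698 + 300946) + 3161163 = -898752 + 3161163 = 2262411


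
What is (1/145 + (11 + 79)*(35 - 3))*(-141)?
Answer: -58881741/145 ≈ -4.0608e+5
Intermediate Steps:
(1/145 + (11 + 79)*(35 - 3))*(-141) = (1/145 + 90*32)*(-141) = (1/145 + 2880)*(-141) = (417601/145)*(-141) = -58881741/145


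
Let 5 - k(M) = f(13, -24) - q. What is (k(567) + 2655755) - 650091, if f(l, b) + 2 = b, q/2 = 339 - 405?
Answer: 2005563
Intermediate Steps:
q = -132 (q = 2*(339 - 405) = 2*(-66) = -132)
f(l, b) = -2 + b
k(M) = -101 (k(M) = 5 - ((-2 - 24) - 1*(-132)) = 5 - (-26 + 132) = 5 - 1*106 = 5 - 106 = -101)
(k(567) + 2655755) - 650091 = (-101 + 2655755) - 650091 = 2655654 - 650091 = 2005563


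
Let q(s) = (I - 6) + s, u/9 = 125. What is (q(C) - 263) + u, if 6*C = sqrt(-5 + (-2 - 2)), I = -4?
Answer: 852 + I/2 ≈ 852.0 + 0.5*I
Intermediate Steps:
u = 1125 (u = 9*125 = 1125)
C = I/2 (C = sqrt(-5 + (-2 - 2))/6 = sqrt(-5 - 4)/6 = sqrt(-9)/6 = (3*I)/6 = I/2 ≈ 0.5*I)
q(s) = -10 + s (q(s) = (-4 - 6) + s = -10 + s)
(q(C) - 263) + u = ((-10 + I/2) - 263) + 1125 = (-273 + I/2) + 1125 = 852 + I/2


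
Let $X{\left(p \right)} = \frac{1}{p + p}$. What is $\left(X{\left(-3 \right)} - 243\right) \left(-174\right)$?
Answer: $42311$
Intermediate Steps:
$X{\left(p \right)} = \frac{1}{2 p}$
$\left(X{\left(-3 \right)} - 243\right) \left(-174\right) = \left(\frac{1}{2 \left(-3\right)} - 243\right) \left(-174\right) = \left(\frac{1}{2} \left(- \frac{1}{3}\right) - 243\right) \left(-174\right) = \left(- \frac{1}{6} - 243\right) \left(-174\right) = \left(- \frac{1459}{6}\right) \left(-174\right) = 42311$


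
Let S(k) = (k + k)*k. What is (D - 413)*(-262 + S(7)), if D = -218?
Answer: 103484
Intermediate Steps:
S(k) = 2*k² (S(k) = (2*k)*k = 2*k²)
(D - 413)*(-262 + S(7)) = (-218 - 413)*(-262 + 2*7²) = -631*(-262 + 2*49) = -631*(-262 + 98) = -631*(-164) = 103484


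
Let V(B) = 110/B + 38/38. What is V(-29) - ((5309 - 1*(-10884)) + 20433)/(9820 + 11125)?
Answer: -2758699/607405 ≈ -4.5418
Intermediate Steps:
V(B) = 1 + 110/B (V(B) = 110/B + 38*(1/38) = 110/B + 1 = 1 + 110/B)
V(-29) - ((5309 - 1*(-10884)) + 20433)/(9820 + 11125) = (110 - 29)/(-29) - ((5309 - 1*(-10884)) + 20433)/(9820 + 11125) = -1/29*81 - ((5309 + 10884) + 20433)/20945 = -81/29 - (16193 + 20433)/20945 = -81/29 - 36626/20945 = -2758699/607405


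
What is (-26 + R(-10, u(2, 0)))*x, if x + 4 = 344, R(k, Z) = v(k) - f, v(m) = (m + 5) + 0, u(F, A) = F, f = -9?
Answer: -7480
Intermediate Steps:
v(m) = 5 + m (v(m) = (5 + m) + 0 = 5 + m)
R(k, Z) = 14 + k (R(k, Z) = (5 + k) - 1*(-9) = (5 + k) + 9 = 14 + k)
x = 340 (x = -4 + 344 = 340)
(-26 + R(-10, u(2, 0)))*x = (-26 + (14 - 10))*340 = (-26 + 4)*340 = -22*340 = -7480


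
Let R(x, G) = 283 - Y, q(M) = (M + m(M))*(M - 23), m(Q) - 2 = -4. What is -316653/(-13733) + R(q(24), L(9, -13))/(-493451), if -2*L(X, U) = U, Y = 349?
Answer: 156253645881/6776562583 ≈ 23.058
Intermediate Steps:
m(Q) = -2 (m(Q) = 2 - 4 = -2)
L(X, U) = -U/2
q(M) = (-23 + M)*(-2 + M) (q(M) = (M - 2)*(M - 23) = (-2 + M)*(-23 + M) = (-23 + M)*(-2 + M))
R(x, G) = -66 (R(x, G) = 283 - 1*349 = 283 - 349 = -66)
-316653/(-13733) + R(q(24), L(9, -13))/(-493451) = -316653/(-13733) - 66/(-493451) = -316653*(-1/13733) - 66*(-1/493451) = 316653/13733 + 66/493451 = 156253645881/6776562583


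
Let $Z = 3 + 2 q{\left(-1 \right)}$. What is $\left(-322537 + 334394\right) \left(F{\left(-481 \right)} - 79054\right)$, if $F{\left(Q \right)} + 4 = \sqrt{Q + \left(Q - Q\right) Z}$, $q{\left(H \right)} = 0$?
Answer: $-937390706 + 11857 i \sqrt{481} \approx -9.3739 \cdot 10^{8} + 2.6004 \cdot 10^{5} i$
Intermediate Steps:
$Z = 3$ ($Z = 3 + 2 \cdot 0 = 3 + 0 = 3$)
$F{\left(Q \right)} = -4 + \sqrt{Q}$ ($F{\left(Q \right)} = -4 + \sqrt{Q + \left(Q - Q\right) 3} = -4 + \sqrt{Q + 0 \cdot 3} = -4 + \sqrt{Q + 0} = -4 + \sqrt{Q}$)
$\left(-322537 + 334394\right) \left(F{\left(-481 \right)} - 79054\right) = \left(-322537 + 334394\right) \left(\left(-4 + \sqrt{-481}\right) - 79054\right) = 11857 \left(\left(-4 + i \sqrt{481}\right) - 79054\right) = 11857 \left(-79058 + i \sqrt{481}\right) = -937390706 + 11857 i \sqrt{481}$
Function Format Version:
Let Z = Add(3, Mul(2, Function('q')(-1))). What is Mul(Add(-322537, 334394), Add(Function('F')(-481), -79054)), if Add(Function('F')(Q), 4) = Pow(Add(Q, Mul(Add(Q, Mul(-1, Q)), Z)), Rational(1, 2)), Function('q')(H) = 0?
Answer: Add(-937390706, Mul(11857, I, Pow(481, Rational(1, 2)))) ≈ Add(-9.3739e+8, Mul(2.6004e+5, I))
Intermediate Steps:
Z = 3 (Z = Add(3, Mul(2, 0)) = Add(3, 0) = 3)
Function('F')(Q) = Add(-4, Pow(Q, Rational(1, 2))) (Function('F')(Q) = Add(-4, Pow(Add(Q, Mul(Add(Q, Mul(-1, Q)), 3)), Rational(1, 2))) = Add(-4, Pow(Add(Q, Mul(0, 3)), Rational(1, 2))) = Add(-4, Pow(Add(Q, 0), Rational(1, 2))) = Add(-4, Pow(Q, Rational(1, 2))))
Mul(Add(-322537, 334394), Add(Function('F')(-481), -79054)) = Mul(Add(-322537, 334394), Add(Add(-4, Pow(-481, Rational(1, 2))), -79054)) = Mul(11857, Add(Add(-4, Mul(I, Pow(481, Rational(1, 2)))), -79054)) = Mul(11857, Add(-79058, Mul(I, Pow(481, Rational(1, 2))))) = Add(-937390706, Mul(11857, I, Pow(481, Rational(1, 2))))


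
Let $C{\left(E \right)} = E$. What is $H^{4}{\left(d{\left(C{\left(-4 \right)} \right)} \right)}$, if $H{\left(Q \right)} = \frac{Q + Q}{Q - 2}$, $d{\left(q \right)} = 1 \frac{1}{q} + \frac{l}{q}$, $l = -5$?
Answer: $16$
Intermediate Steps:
$d{\left(q \right)} = - \frac{4}{q}$ ($d{\left(q \right)} = 1 \frac{1}{q} - \frac{5}{q} = \frac{1}{q} - \frac{5}{q} = - \frac{4}{q}$)
$H{\left(Q \right)} = \frac{2 Q}{-2 + Q}$
$H^{4}{\left(d{\left(C{\left(-4 \right)} \right)} \right)} = \left(\frac{2 \left(- \frac{4}{-4}\right)}{-2 - \frac{4}{-4}}\right)^{4} = \left(\frac{2 \left(\left(-4\right) \left(- \frac{1}{4}\right)\right)}{-2 - -1}\right)^{4} = \left(2 \cdot 1 \frac{1}{-2 + 1}\right)^{4} = \left(2 \cdot 1 \frac{1}{-1}\right)^{4} = \left(2 \cdot 1 \left(-1\right)\right)^{4} = \left(-2\right)^{4} = 16$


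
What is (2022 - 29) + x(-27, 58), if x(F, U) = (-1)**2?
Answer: 1994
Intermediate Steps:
x(F, U) = 1
(2022 - 29) + x(-27, 58) = (2022 - 29) + 1 = 1993 + 1 = 1994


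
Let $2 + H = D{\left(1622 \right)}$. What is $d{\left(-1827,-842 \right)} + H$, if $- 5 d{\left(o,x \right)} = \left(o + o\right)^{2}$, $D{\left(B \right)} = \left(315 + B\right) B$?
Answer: $\frac{2357344}{5} \approx 4.7147 \cdot 10^{5}$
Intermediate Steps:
$D{\left(B \right)} = B \left(315 + B\right)$
$d{\left(o,x \right)} = - \frac{4 o^{2}}{5}$ ($d{\left(o,x \right)} = - \frac{\left(o + o\right)^{2}}{5} = - \frac{\left(2 o\right)^{2}}{5} = - \frac{4 o^{2}}{5}$)
$H = 3141812$ ($H = -2 + 1622 \left(315 + 1622\right) = -2 + 1622 \cdot 1937 = -2 + 3141814 = 3141812$)
$d{\left(-1827,-842 \right)} + H = - \frac{4 \left(-1827\right)^{2}}{5} + 3141812 = \left(- \frac{4}{5}\right) 3337929 + 3141812 = - \frac{13351716}{5} + 3141812 = \frac{2357344}{5}$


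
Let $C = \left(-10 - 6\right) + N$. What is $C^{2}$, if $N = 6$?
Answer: $100$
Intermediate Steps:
$C = -10$ ($C = \left(-10 - 6\right) + 6 = -16 + 6 = -10$)
$C^{2} = \left(-10\right)^{2} = 100$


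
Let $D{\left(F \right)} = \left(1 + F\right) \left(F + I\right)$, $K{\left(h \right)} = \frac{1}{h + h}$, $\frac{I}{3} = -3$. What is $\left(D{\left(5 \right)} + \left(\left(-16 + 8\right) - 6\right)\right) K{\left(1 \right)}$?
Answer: $-19$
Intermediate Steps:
$I = -9$ ($I = 3 \left(-3\right) = -9$)
$K{\left(h \right)} = \frac{1}{2 h}$
$D{\left(F \right)} = \left(1 + F\right) \left(-9 + F\right)$ ($D{\left(F \right)} = \left(1 + F\right) \left(F - 9\right) = \left(1 + F\right) \left(-9 + F\right)$)
$\left(D{\left(5 \right)} + \left(\left(-16 + 8\right) - 6\right)\right) K{\left(1 \right)} = \left(\left(-9 + 5^{2} - 40\right) + \left(\left(-16 + 8\right) - 6\right)\right) \frac{1}{2 \cdot 1} = \left(\left(-9 + 25 - 40\right) - 14\right) \frac{1}{2} \cdot 1 = \left(-24 - 14\right) \frac{1}{2} = \left(-38\right) \frac{1}{2} = -19$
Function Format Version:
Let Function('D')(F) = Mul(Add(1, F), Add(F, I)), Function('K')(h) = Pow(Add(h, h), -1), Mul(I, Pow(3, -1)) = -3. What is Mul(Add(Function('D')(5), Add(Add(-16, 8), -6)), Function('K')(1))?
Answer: -19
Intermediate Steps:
I = -9 (I = Mul(3, -3) = -9)
Function('K')(h) = Mul(Rational(1, 2), Pow(h, -1)) (Function('K')(h) = Pow(Mul(2, h), -1) = Mul(Rational(1, 2), Pow(h, -1)))
Function('D')(F) = Mul(Add(1, F), Add(-9, F)) (Function('D')(F) = Mul(Add(1, F), Add(F, -9)) = Mul(Add(1, F), Add(-9, F)))
Mul(Add(Function('D')(5), Add(Add(-16, 8), -6)), Function('K')(1)) = Mul(Add(Add(-9, Pow(5, 2), Mul(-8, 5)), Add(Add(-16, 8), -6)), Mul(Rational(1, 2), Pow(1, -1))) = Mul(Add(Add(-9, 25, -40), Add(-8, -6)), Mul(Rational(1, 2), 1)) = Mul(Add(-24, -14), Rational(1, 2)) = Mul(-38, Rational(1, 2)) = -19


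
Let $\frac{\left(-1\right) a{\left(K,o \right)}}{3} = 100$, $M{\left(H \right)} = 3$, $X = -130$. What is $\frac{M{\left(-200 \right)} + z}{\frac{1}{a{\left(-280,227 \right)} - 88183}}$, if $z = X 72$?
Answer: $827935431$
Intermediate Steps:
$a{\left(K,o \right)} = -300$ ($a{\left(K,o \right)} = \left(-3\right) 100 = -300$)
$z = -9360$ ($z = \left(-130\right) 72 = -9360$)
$\frac{M{\left(-200 \right)} + z}{\frac{1}{a{\left(-280,227 \right)} - 88183}} = \frac{3 - 9360}{\frac{1}{-300 - 88183}} = - \frac{9357}{\frac{1}{-88483}} = - \frac{9357}{- \frac{1}{88483}} = \left(-9357\right) \left(-88483\right) = 827935431$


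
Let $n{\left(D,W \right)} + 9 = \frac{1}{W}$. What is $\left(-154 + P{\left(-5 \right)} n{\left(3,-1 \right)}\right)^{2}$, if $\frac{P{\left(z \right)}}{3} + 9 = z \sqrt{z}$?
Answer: $-99044 + 34800 i \sqrt{5} \approx -99044.0 + 77815.0 i$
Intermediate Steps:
$n{\left(D,W \right)} = -9 + \frac{1}{W}$
$P{\left(z \right)} = -27 + 3 z^{\frac{3}{2}}$ ($P{\left(z \right)} = -27 + 3 z \sqrt{z} = -27 + 3 z^{\frac{3}{2}}$)
$\left(-154 + P{\left(-5 \right)} n{\left(3,-1 \right)}\right)^{2} = \left(-154 + \left(-27 + 3 \left(-5\right)^{\frac{3}{2}}\right) \left(-9 + \frac{1}{-1}\right)\right)^{2} = \left(-154 + \left(-27 + 3 \left(- 5 i \sqrt{5}\right)\right) \left(-9 - 1\right)\right)^{2} = \left(-154 + \left(-27 - 15 i \sqrt{5}\right) \left(-10\right)\right)^{2} = \left(-154 + \left(270 + 150 i \sqrt{5}\right)\right)^{2} = \left(116 + 150 i \sqrt{5}\right)^{2}$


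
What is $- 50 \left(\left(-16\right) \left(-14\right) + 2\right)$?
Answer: $-11300$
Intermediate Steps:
$- 50 \left(\left(-16\right) \left(-14\right) + 2\right) = - 50 \left(224 + 2\right) = \left(-50\right) 226 = -11300$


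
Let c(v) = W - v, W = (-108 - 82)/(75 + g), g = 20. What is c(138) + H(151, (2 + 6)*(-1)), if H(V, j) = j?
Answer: -148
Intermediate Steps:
W = -2 (W = (-108 - 82)/(75 + 20) = -190/95 = -190*1/95 = -2)
c(v) = -2 - v
c(138) + H(151, (2 + 6)*(-1)) = (-2 - 1*138) + (2 + 6)*(-1) = (-2 - 138) + 8*(-1) = -140 - 8 = -148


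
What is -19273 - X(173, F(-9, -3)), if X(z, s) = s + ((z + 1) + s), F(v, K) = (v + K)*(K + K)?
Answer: -19591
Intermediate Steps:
F(v, K) = 2*K*(K + v) (F(v, K) = (K + v)*(2*K) = 2*K*(K + v))
X(z, s) = 1 + z + 2*s (X(z, s) = s + ((1 + z) + s) = s + (1 + s + z) = 1 + z + 2*s)
-19273 - X(173, F(-9, -3)) = -19273 - (1 + 173 + 2*(2*(-3)*(-3 - 9))) = -19273 - (1 + 173 + 2*(2*(-3)*(-12))) = -19273 - (1 + 173 + 2*72) = -19273 - (1 + 173 + 144) = -19273 - 1*318 = -19273 - 318 = -19591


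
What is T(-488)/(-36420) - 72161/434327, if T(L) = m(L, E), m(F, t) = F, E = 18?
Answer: -604038011/3954547335 ≈ -0.15275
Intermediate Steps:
T(L) = L
T(-488)/(-36420) - 72161/434327 = -488/(-36420) - 72161/434327 = -488*(-1/36420) - 72161*1/434327 = 122/9105 - 72161/434327 = -604038011/3954547335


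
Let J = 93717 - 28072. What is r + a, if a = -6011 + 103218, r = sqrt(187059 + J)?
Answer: 97207 + 4*sqrt(15794) ≈ 97710.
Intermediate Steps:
J = 65645
r = 4*sqrt(15794) (r = sqrt(187059 + 65645) = sqrt(252704) = 4*sqrt(15794) ≈ 502.70)
a = 97207
r + a = 4*sqrt(15794) + 97207 = 97207 + 4*sqrt(15794)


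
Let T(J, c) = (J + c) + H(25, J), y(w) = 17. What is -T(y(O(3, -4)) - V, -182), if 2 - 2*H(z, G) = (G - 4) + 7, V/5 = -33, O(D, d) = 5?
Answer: 183/2 ≈ 91.500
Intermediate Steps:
V = -165 (V = 5*(-33) = -165)
H(z, G) = -½ - G/2 (H(z, G) = 1 - ((G - 4) + 7)/2 = 1 - ((-4 + G) + 7)/2 = 1 - (3 + G)/2 = 1 + (-3/2 - G/2) = -½ - G/2)
T(J, c) = -½ + c + J/2 (T(J, c) = (J + c) + (-½ - J/2) = -½ + c + J/2)
-T(y(O(3, -4)) - V, -182) = -(-½ - 182 + (17 - 1*(-165))/2) = -(-½ - 182 + (17 + 165)/2) = -(-½ - 182 + (½)*182) = -(-½ - 182 + 91) = -1*(-183/2) = 183/2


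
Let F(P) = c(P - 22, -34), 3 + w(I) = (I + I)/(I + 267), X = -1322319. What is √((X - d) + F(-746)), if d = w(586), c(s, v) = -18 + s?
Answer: I*√962701922834/853 ≈ 1150.3*I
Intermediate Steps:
w(I) = -3 + 2*I/(267 + I) (w(I) = -3 + (I + I)/(I + 267) = -3 + (2*I)/(267 + I) = -3 + 2*I/(267 + I))
d = -1387/853 (d = (-801 - 1*586)/(267 + 586) = (-801 - 586)/853 = (1/853)*(-1387) = -1387/853 ≈ -1.6260)
F(P) = -40 + P (F(P) = -18 + (P - 22) = -18 + (-22 + P) = -40 + P)
√((X - d) + F(-746)) = √((-1322319 - 1*(-1387/853)) + (-40 - 746)) = √((-1322319 + 1387/853) - 786) = √(-1127936720/853 - 786) = √(-1128607178/853) = I*√962701922834/853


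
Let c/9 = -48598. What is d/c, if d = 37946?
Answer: -18973/218691 ≈ -0.086757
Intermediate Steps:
c = -437382 (c = 9*(-48598) = -437382)
d/c = 37946/(-437382) = 37946*(-1/437382) = -18973/218691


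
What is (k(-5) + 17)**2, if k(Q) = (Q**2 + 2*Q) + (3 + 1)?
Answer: 1296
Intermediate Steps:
k(Q) = 4 + Q**2 + 2*Q (k(Q) = (Q**2 + 2*Q) + 4 = 4 + Q**2 + 2*Q)
(k(-5) + 17)**2 = ((4 + (-5)**2 + 2*(-5)) + 17)**2 = ((4 + 25 - 10) + 17)**2 = (19 + 17)**2 = 36**2 = 1296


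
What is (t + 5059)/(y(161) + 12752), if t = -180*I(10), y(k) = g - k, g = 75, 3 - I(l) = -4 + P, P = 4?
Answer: 4519/12666 ≈ 0.35678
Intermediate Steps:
I(l) = 3 (I(l) = 3 - (-4 + 4) = 3 - 1*0 = 3 + 0 = 3)
y(k) = 75 - k
t = -540 (t = -180*3 = -540)
(t + 5059)/(y(161) + 12752) = (-540 + 5059)/((75 - 1*161) + 12752) = 4519/((75 - 161) + 12752) = 4519/(-86 + 12752) = 4519/12666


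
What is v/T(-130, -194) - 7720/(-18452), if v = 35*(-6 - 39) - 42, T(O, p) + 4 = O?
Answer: 7717841/618142 ≈ 12.486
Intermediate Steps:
T(O, p) = -4 + O
v = -1617 (v = 35*(-45) - 42 = -1575 - 42 = -1617)
v/T(-130, -194) - 7720/(-18452) = -1617/(-4 - 130) - 7720/(-18452) = -1617/(-134) - 7720*(-1/18452) = -1617*(-1/134) + 1930/4613 = 1617/134 + 1930/4613 = 7717841/618142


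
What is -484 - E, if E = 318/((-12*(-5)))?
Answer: -4893/10 ≈ -489.30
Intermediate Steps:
E = 53/10 (E = 318/60 = 318*(1/60) = 53/10 ≈ 5.3000)
-484 - E = -484 - 1*53/10 = -484 - 53/10 = -4893/10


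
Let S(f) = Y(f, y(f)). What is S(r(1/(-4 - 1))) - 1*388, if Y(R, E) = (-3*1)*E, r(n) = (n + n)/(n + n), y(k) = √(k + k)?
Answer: -388 - 3*√2 ≈ -392.24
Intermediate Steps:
y(k) = √2*√k (y(k) = √(2*k) = √2*√k)
r(n) = 1 (r(n) = (2*n)/((2*n)) = (2*n)*(1/(2*n)) = 1)
Y(R, E) = -3*E
S(f) = -3*√2*√f
S(r(1/(-4 - 1))) - 1*388 = -3*√2*√1 - 1*388 = -3*√2*1 - 388 = -3*√2 - 388 = -388 - 3*√2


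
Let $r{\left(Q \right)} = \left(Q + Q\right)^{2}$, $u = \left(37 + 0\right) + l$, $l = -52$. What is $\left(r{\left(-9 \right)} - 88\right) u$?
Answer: $-3540$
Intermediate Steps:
$u = -15$ ($u = \left(37 + 0\right) - 52 = 37 - 52 = -15$)
$r{\left(Q \right)} = 4 Q^{2}$ ($r{\left(Q \right)} = \left(2 Q\right)^{2} = 4 Q^{2}$)
$\left(r{\left(-9 \right)} - 88\right) u = \left(4 \left(-9\right)^{2} - 88\right) \left(-15\right) = \left(4 \cdot 81 - 88\right) \left(-15\right) = \left(324 - 88\right) \left(-15\right) = 236 \left(-15\right) = -3540$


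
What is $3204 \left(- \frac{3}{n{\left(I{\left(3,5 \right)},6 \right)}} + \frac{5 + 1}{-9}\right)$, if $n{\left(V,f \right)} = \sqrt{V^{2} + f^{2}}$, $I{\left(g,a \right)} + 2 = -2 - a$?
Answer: $-2136 - \frac{3204 \sqrt{13}}{13} \approx -3024.6$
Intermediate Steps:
$I{\left(g,a \right)} = -4 - a$ ($I{\left(g,a \right)} = -2 - \left(2 + a\right) = -4 - a$)
$3204 \left(- \frac{3}{n{\left(I{\left(3,5 \right)},6 \right)}} + \frac{5 + 1}{-9}\right) = 3204 \left(- \frac{3}{\sqrt{\left(-4 - 5\right)^{2} + 6^{2}}} + \frac{5 + 1}{-9}\right) = 3204 \left(- \frac{3}{\sqrt{\left(-4 - 5\right)^{2} + 36}} + 6 \left(- \frac{1}{9}\right)\right) = 3204 \left(- \frac{3}{\sqrt{\left(-9\right)^{2} + 36}} - \frac{2}{3}\right) = 3204 \left(- \frac{3}{\sqrt{81 + 36}} - \frac{2}{3}\right) = 3204 \left(- \frac{3}{\sqrt{117}} - \frac{2}{3}\right) = 3204 \left(- \frac{3}{3 \sqrt{13}} - \frac{2}{3}\right) = 3204 \left(- 3 \frac{\sqrt{13}}{39} - \frac{2}{3}\right) = 3204 \left(- \frac{\sqrt{13}}{13} - \frac{2}{3}\right) = 3204 \left(- \frac{2}{3} - \frac{\sqrt{13}}{13}\right) = -2136 - \frac{3204 \sqrt{13}}{13}$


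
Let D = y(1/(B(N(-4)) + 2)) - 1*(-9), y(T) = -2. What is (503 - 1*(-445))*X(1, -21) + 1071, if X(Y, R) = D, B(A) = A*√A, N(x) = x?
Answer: 7707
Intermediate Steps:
B(A) = A^(3/2)
D = 7 (D = -2 - 1*(-9) = -2 + 9 = 7)
X(Y, R) = 7
(503 - 1*(-445))*X(1, -21) + 1071 = (503 - 1*(-445))*7 + 1071 = (503 + 445)*7 + 1071 = 948*7 + 1071 = 6636 + 1071 = 7707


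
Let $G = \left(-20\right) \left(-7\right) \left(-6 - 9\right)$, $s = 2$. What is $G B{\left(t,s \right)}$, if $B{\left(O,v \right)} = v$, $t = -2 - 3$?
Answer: $-4200$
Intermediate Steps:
$t = -5$ ($t = -2 - 3 = -5$)
$G = -2100$ ($G = 140 \left(-6 - 9\right) = 140 \left(-15\right) = -2100$)
$G B{\left(t,s \right)} = \left(-2100\right) 2 = -4200$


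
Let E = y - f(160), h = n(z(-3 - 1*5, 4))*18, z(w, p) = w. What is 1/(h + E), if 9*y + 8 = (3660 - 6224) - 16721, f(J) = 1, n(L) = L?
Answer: -3/6866 ≈ -0.00043694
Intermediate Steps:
y = -6431/3 (y = -8/9 + ((3660 - 6224) - 16721)/9 = -8/9 + (-2564 - 16721)/9 = -8/9 + (⅑)*(-19285) = -8/9 - 19285/9 = -6431/3 ≈ -2143.7)
h = -144 (h = (-3 - 1*5)*18 = (-3 - 5)*18 = -8*18 = -144)
E = -6434/3 (E = -6431/3 - 1*1 = -6431/3 - 1 = -6434/3 ≈ -2144.7)
1/(h + E) = 1/(-144 - 6434/3) = 1/(-6866/3) = -3/6866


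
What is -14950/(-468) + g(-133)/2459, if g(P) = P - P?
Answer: 575/18 ≈ 31.944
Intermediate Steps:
g(P) = 0
-14950/(-468) + g(-133)/2459 = -14950/(-468) + 0/2459 = -14950*(-1/468) + 0*(1/2459) = 575/18 + 0 = 575/18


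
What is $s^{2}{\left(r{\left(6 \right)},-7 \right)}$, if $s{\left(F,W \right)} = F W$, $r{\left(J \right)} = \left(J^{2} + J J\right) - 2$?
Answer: $240100$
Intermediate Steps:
$r{\left(J \right)} = -2 + 2 J^{2}$ ($r{\left(J \right)} = \left(J^{2} + J^{2}\right) - 2 = 2 J^{2} - 2 = -2 + 2 J^{2}$)
$s^{2}{\left(r{\left(6 \right)},-7 \right)} = \left(\left(-2 + 2 \cdot 6^{2}\right) \left(-7\right)\right)^{2} = \left(\left(-2 + 2 \cdot 36\right) \left(-7\right)\right)^{2} = \left(\left(-2 + 72\right) \left(-7\right)\right)^{2} = \left(70 \left(-7\right)\right)^{2} = \left(-490\right)^{2} = 240100$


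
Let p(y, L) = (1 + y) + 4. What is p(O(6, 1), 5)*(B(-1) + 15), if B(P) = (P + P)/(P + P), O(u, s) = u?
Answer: 176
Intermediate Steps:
p(y, L) = 5 + y
B(P) = 1 (B(P) = (2*P)/((2*P)) = (2*P)*(1/(2*P)) = 1)
p(O(6, 1), 5)*(B(-1) + 15) = (5 + 6)*(1 + 15) = 11*16 = 176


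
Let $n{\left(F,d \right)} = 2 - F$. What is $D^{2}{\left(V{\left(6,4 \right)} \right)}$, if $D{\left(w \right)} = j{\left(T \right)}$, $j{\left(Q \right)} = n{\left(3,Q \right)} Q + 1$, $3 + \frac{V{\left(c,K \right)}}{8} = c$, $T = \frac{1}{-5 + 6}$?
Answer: $0$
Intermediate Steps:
$T = 1$ ($T = 1^{-1} = 1$)
$V{\left(c,K \right)} = -24 + 8 c$
$j{\left(Q \right)} = 1 - Q$ ($j{\left(Q \right)} = \left(2 - 3\right) Q + 1 = - Q + 1 = 1 - Q$)
$D{\left(w \right)} = 0$ ($D{\left(w \right)} = 1 - 1 = 0$)
$D^{2}{\left(V{\left(6,4 \right)} \right)} = 0^{2} = 0$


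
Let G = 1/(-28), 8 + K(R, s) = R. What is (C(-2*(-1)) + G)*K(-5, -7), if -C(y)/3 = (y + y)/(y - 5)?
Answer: -1443/28 ≈ -51.536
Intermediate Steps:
K(R, s) = -8 + R
C(y) = -6*y/(-5 + y) (C(y) = -3*(y + y)/(y - 5) = -3*2*y/(-5 + y) = -6*y/(-5 + y))
G = -1/28 ≈ -0.035714
(C(-2*(-1)) + G)*K(-5, -7) = (-6*(-2*(-1))/(-5 - 2*(-1)) - 1/28)*(-8 - 5) = (-6*2/(-5 + 2) - 1/28)*(-13) = (-6*2/(-3) - 1/28)*(-13) = (-6*2*(-⅓) - 1/28)*(-13) = (4 - 1/28)*(-13) = (111/28)*(-13) = -1443/28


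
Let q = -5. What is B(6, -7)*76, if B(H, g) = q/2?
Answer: -190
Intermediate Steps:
B(H, g) = -5/2
B(6, -7)*76 = -5/2*76 = -190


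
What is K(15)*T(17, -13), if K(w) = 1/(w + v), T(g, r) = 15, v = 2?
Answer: 15/17 ≈ 0.88235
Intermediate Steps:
K(w) = 1/(2 + w) (K(w) = 1/(w + 2) = 1/(2 + w))
K(15)*T(17, -13) = 15/(2 + 15) = 15/17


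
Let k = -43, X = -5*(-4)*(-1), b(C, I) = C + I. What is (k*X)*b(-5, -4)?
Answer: -7740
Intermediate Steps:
X = -20 (X = 20*(-1) = -20)
(k*X)*b(-5, -4) = (-43*(-20))*(-5 - 4) = 860*(-9) = -7740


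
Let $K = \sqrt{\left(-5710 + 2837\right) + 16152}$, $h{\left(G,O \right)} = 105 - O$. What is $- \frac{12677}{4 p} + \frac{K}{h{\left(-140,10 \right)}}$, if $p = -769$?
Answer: $\frac{12677}{3076} + \frac{7 \sqrt{271}}{95} \approx 5.3343$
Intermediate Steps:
$K = 7 \sqrt{271}$ ($K = \sqrt{-2873 + 16152} = \sqrt{13279} = 7 \sqrt{271} \approx 115.23$)
$- \frac{12677}{4 p} + \frac{K}{h{\left(-140,10 \right)}} = - \frac{12677}{4 \left(-769\right)} + \frac{7 \sqrt{271}}{105 - 10} = - \frac{12677}{-3076} + \frac{7 \sqrt{271}}{105 - 10} = \left(-12677\right) \left(- \frac{1}{3076}\right) + \frac{7 \sqrt{271}}{95} = \frac{12677}{3076} + 7 \sqrt{271} \cdot \frac{1}{95} = \frac{12677}{3076} + \frac{7 \sqrt{271}}{95}$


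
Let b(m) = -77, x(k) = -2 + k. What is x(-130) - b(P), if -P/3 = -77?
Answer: -55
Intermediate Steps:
P = 231 (P = -3*(-77) = 231)
x(-130) - b(P) = (-2 - 130) - 1*(-77) = -132 + 77 = -55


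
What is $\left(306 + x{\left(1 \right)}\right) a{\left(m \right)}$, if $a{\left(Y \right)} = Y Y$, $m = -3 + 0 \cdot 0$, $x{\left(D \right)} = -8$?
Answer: $2682$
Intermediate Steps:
$m = -3$ ($m = -3 + 0 = -3$)
$a{\left(Y \right)} = Y^{2}$
$\left(306 + x{\left(1 \right)}\right) a{\left(m \right)} = \left(306 - 8\right) \left(-3\right)^{2} = 298 \cdot 9 = 2682$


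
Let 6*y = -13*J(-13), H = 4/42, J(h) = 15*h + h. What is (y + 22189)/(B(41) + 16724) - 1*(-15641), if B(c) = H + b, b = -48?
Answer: 238170537/15226 ≈ 15642.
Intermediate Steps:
J(h) = 16*h
H = 2/21 (H = 4*(1/42) = 2/21 ≈ 0.095238)
y = 1352/3 (y = (-208*(-13))/6 = (-13*(-208))/6 = (⅙)*2704 = 1352/3 ≈ 450.67)
B(c) = -1006/21 (B(c) = 2/21 - 48 = -1006/21)
(y + 22189)/(B(41) + 16724) - 1*(-15641) = (1352/3 + 22189)/(-1006/21 + 16724) - 1*(-15641) = 67919/(3*(350198/21)) + 15641 = (67919/3)*(21/350198) + 15641 = 20671/15226 + 15641 = 238170537/15226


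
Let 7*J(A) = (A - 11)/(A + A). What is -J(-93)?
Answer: -52/651 ≈ -0.079877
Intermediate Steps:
J(A) = (-11 + A)/(14*A) (J(A) = ((A - 11)/(A + A))/7 = ((-11 + A)/((2*A)))/7 = ((-11 + A)*(1/(2*A)))/7 = ((-11 + A)/(2*A))/7 = (-11 + A)/(14*A))
-J(-93) = -(-11 - 93)/(14*(-93)) = -(-1)*(-104)/(14*93) = -1*52/651 = -52/651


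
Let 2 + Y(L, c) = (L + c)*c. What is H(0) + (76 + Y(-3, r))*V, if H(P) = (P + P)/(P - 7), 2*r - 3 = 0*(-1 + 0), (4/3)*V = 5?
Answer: 4305/16 ≈ 269.06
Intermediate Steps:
V = 15/4 (V = (¾)*5 = 15/4 ≈ 3.7500)
r = 3/2 (r = 3/2 + (0*(-1 + 0))/2 = 3/2 + (0*(-1))/2 = 3/2 + (½)*0 = 3/2 + 0 = 3/2 ≈ 1.5000)
H(P) = 2*P/(-7 + P) (H(P) = (2*P)/(-7 + P) = 2*P/(-7 + P))
Y(L, c) = -2 + c*(L + c) (Y(L, c) = -2 + (L + c)*c = -2 + c*(L + c))
H(0) + (76 + Y(-3, r))*V = 2*0/(-7 + 0) + (76 + (-2 + (3/2)² - 3*3/2))*(15/4) = 2*0/(-7) + (76 + (-2 + 9/4 - 9/2))*(15/4) = 2*0*(-⅐) + (76 - 17/4)*(15/4) = 0 + (287/4)*(15/4) = 0 + 4305/16 = 4305/16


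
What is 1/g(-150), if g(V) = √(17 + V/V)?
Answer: √2/6 ≈ 0.23570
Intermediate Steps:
g(V) = 3*√2 (g(V) = √(17 + 1) = √18 = 3*√2)
1/g(-150) = 1/(3*√2) = √2/6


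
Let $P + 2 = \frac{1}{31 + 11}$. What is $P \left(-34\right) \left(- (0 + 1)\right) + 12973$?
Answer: $\frac{271022}{21} \approx 12906.0$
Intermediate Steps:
$P = - \frac{83}{42}$ ($P = -2 + \frac{1}{31 + 11} = -2 + \frac{1}{42} = - \frac{83}{42} \approx -1.9762$)
$P \left(-34\right) \left(- (0 + 1)\right) + 12973 = \left(- \frac{83}{42}\right) \left(-34\right) \left(- (0 + 1)\right) + 12973 = \frac{1411 \left(\left(-1\right) 1\right)}{21} + 12973 = \frac{1411}{21} \left(-1\right) + 12973 = - \frac{1411}{21} + 12973 = \frac{271022}{21}$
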